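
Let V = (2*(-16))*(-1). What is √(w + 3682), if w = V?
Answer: √3714 ≈ 60.943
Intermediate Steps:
V = 32 (V = -32*(-1) = 32)
w = 32
√(w + 3682) = √(32 + 3682) = √3714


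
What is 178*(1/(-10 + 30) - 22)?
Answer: -39071/10 ≈ -3907.1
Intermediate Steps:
178*(1/(-10 + 30) - 22) = 178*(1/20 - 22) = 178*(-439/20) = -39071/10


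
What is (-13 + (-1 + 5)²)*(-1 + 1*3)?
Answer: 6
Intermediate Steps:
(-13 + (-1 + 5)²)*(-1 + 1*3) = (-13 + 4²)*(-1 + 3) = (-13 + 16)*2 = 3*2 = 6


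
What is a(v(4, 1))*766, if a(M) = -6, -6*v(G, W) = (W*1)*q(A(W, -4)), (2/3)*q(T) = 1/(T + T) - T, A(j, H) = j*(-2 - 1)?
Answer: -4596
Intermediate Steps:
A(j, H) = -3*j (A(j, H) = j*(-3) = -3*j)
q(T) = -3*T/2 + 3/(4*T) (q(T) = 3*(1/(T + T) - T)/2 = 3*(1/(2*T) - T)/2 = -3*T/2 + 3/(4*T))
v(G, W) = 1/24 - 3*W**2/4 (v(G, W) = -W*1*3*(1 - 2*9*W**2)/(4*((-3*W)))/6 = -W*3*(-1/(3*W))*(1 - 18*W**2)/4/6 = -W*(-(1 - 18*W**2)/(4*W))/6 = -(-1/4 + 9*W**2/2)/6 = 1/24 - 3*W**2/4)
a(v(4, 1))*766 = -6*766 = -4596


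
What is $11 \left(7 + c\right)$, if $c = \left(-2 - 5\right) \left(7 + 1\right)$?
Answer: $-539$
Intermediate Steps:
$c = -56$ ($c = \left(-7\right) 8 = -56$)
$11 \left(7 + c\right) = 11 \left(7 - 56\right) = 11 \left(-49\right) = -539$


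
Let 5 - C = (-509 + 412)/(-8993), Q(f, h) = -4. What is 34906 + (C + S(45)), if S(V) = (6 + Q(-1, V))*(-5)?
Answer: 313864596/8993 ≈ 34901.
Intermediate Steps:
S(V) = -10 (S(V) = (6 - 4)*(-5) = 2*(-5) = -10)
C = 44868/8993 (C = 5 - (-509 + 412)/(-8993) = 5 - (-97)*(-1)/8993 = 5 - 1*97/8993 = 5 - 97/8993 = 44868/8993 ≈ 4.9892)
34906 + (C + S(45)) = 34906 + (44868/8993 - 10) = 34906 - 45062/8993 = 313864596/8993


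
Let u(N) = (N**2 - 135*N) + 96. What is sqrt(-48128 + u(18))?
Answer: I*sqrt(50138) ≈ 223.92*I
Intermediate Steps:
u(N) = 96 + N**2 - 135*N
sqrt(-48128 + u(18)) = sqrt(-48128 + (96 + 18**2 - 135*18)) = sqrt(-48128 + (96 + 324 - 2430)) = sqrt(-48128 - 2010) = sqrt(-50138) = I*sqrt(50138)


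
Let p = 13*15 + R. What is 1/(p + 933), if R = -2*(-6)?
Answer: 1/1140 ≈ 0.00087719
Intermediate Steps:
R = 12
p = 207 (p = 13*15 + 12 = 195 + 12 = 207)
1/(p + 933) = 1/(207 + 933) = 1/1140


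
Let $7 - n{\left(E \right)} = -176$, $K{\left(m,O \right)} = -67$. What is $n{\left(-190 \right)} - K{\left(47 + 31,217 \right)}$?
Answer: $250$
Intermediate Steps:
$n{\left(E \right)} = 183$ ($n{\left(E \right)} = 7 - -176 = 7 + 176 = 183$)
$n{\left(-190 \right)} - K{\left(47 + 31,217 \right)} = 183 - -67 = 183 + 67 = 250$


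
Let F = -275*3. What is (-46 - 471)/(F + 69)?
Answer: 517/756 ≈ 0.68386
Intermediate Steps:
F = -825
(-46 - 471)/(F + 69) = (-46 - 471)/(-825 + 69) = -517/(-756) = -517*(-1/756) = 517/756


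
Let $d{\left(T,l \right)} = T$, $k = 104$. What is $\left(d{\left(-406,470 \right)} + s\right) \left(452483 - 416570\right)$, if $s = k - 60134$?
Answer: $-2170438068$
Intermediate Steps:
$s = -60030$ ($s = 104 - 60134 = -60030$)
$\left(d{\left(-406,470 \right)} + s\right) \left(452483 - 416570\right) = \left(-406 - 60030\right) \left(452483 - 416570\right) = \left(-60436\right) 35913 = -2170438068$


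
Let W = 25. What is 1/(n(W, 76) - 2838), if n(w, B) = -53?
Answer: -1/2891 ≈ -0.00034590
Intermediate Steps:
1/(n(W, 76) - 2838) = 1/(-53 - 2838) = 1/(-2891) = -1/2891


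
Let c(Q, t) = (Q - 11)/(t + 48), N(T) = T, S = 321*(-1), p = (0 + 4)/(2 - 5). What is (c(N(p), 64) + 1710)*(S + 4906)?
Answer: 376312565/48 ≈ 7.8398e+6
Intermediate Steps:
p = -4/3 (p = 4/(-3) = 4*(-⅓) = -4/3 ≈ -1.3333)
S = -321
c(Q, t) = (-11 + Q)/(48 + t)
(c(N(p), 64) + 1710)*(S + 4906) = ((-11 - 4/3)/(48 + 64) + 1710)*(-321 + 4906) = (-37/3/112 + 1710)*4585 = ((1/112)*(-37/3) + 1710)*4585 = (-37/336 + 1710)*4585 = (574523/336)*4585 = 376312565/48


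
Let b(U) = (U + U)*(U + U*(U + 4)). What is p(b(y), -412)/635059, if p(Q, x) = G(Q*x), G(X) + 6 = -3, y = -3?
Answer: -9/635059 ≈ -1.4172e-5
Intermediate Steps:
G(X) = -9 (G(X) = -6 - 3 = -9)
b(U) = 2*U*(U + U*(4 + U)) (b(U) = (2*U)*(U + U*(4 + U)) = 2*U*(U + U*(4 + U)))
p(Q, x) = -9
p(b(y), -412)/635059 = -9/635059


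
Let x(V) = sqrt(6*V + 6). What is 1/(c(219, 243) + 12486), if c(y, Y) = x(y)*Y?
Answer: 2081/12992586 - 27*sqrt(330)/4330862 ≈ 4.6916e-5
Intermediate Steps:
x(V) = sqrt(6 + 6*V)
c(y, Y) = Y*sqrt(6 + 6*y) (c(y, Y) = sqrt(6 + 6*y)*Y = Y*sqrt(6 + 6*y))
1/(c(219, 243) + 12486) = 1/(243*sqrt(6 + 6*219) + 12486) = 1/(243*sqrt(6 + 1314) + 12486) = 1/(243*sqrt(1320) + 12486) = 1/(243*(2*sqrt(330)) + 12486) = 1/(486*sqrt(330) + 12486) = 1/(12486 + 486*sqrt(330))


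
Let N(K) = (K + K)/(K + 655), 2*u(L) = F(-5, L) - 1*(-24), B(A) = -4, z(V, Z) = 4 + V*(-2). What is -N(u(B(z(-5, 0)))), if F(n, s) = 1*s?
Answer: -4/133 ≈ -0.030075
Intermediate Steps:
z(V, Z) = 4 - 2*V
F(n, s) = s
u(L) = 12 + L/2 (u(L) = (L - 1*(-24))/2 = (L + 24)/2 = (24 + L)/2 = 12 + L/2)
N(K) = 2*K/(655 + K) (N(K) = (2*K)/(655 + K) = 2*K/(655 + K))
-N(u(B(z(-5, 0)))) = -2*(12 + (½)*(-4))/(655 + (12 + (½)*(-4))) = -2*(12 - 2)/(655 + (12 - 2)) = -2*10/(655 + 10) = -2*10/665 = -1*4/133 = -4/133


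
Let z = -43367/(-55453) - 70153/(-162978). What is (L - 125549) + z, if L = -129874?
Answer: -100365426454789/392939958 ≈ -2.5542e+5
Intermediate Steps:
z = 476437445/392939958 (z = -43367*(-1/55453) - 70153*(-1/162978) = 43367/55453 + 70153/162978 = 476437445/392939958 ≈ 1.2125)
(L - 125549) + z = (-129874 - 125549) + 476437445/392939958 = -255423 + 476437445/392939958 = -100365426454789/392939958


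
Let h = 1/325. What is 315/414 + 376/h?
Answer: 5621235/46 ≈ 1.2220e+5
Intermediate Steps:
h = 1/325 ≈ 0.0030769
315/414 + 376/h = 315/414 + 376/(1/325) = 315*(1/414) + 376*325 = 35/46 + 122200 = 5621235/46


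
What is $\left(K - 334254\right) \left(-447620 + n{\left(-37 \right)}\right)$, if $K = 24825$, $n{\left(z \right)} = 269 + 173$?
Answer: $138369841362$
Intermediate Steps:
$n{\left(z \right)} = 442$
$\left(K - 334254\right) \left(-447620 + n{\left(-37 \right)}\right) = \left(24825 - 334254\right) \left(-447620 + 442\right) = \left(-309429\right) \left(-447178\right) = 138369841362$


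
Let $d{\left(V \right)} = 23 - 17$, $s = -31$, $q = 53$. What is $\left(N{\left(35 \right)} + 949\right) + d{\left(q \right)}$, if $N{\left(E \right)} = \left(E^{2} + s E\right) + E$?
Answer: $1130$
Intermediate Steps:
$d{\left(V \right)} = 6$ ($d{\left(V \right)} = 23 - 17 = 6$)
$N{\left(E \right)} = E^{2} - 30 E$ ($N{\left(E \right)} = \left(E^{2} - 31 E\right) + E = E^{2} - 30 E$)
$\left(N{\left(35 \right)} + 949\right) + d{\left(q \right)} = \left(35 \left(-30 + 35\right) + 949\right) + 6 = \left(35 \cdot 5 + 949\right) + 6 = \left(175 + 949\right) + 6 = 1124 + 6 = 1130$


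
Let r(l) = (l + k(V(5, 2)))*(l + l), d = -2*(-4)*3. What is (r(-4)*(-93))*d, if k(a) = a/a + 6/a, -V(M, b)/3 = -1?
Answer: -17856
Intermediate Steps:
V(M, b) = 3 (V(M, b) = -3*(-1) = 3)
d = 24 (d = 8*3 = 24)
k(a) = 1 + 6/a
r(l) = 2*l*(3 + l) (r(l) = (l + (6 + 3)/3)*(l + l) = (l + (⅓)*9)*(2*l) = (l + 3)*(2*l) = (3 + l)*(2*l) = 2*l*(3 + l))
(r(-4)*(-93))*d = ((2*(-4)*(3 - 4))*(-93))*24 = ((2*(-4)*(-1))*(-93))*24 = (8*(-93))*24 = -744*24 = -17856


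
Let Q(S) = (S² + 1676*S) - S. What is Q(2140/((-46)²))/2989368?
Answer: 237168175/418273865244 ≈ 0.00056702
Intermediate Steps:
Q(S) = S² + 1675*S
Q(2140/((-46)²))/2989368 = ((2140/((-46)²))*(1675 + 2140/((-46)²)))/2989368 = ((2140/2116)*(1675 + 2140/2116))*(1/2989368) = ((2140*(1/2116))*(1675 + 2140*(1/2116)))*(1/2989368) = (535*(1675 + 535/529)/529)*(1/2989368) = ((535/529)*(886610/529))*(1/2989368) = (474336350/279841)*(1/2989368) = 237168175/418273865244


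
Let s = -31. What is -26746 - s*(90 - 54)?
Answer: -25630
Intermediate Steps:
-26746 - s*(90 - 54) = -26746 - (-31)*(90 - 54) = -26746 - (-31)*36 = -26746 - 1*(-1116) = -26746 + 1116 = -25630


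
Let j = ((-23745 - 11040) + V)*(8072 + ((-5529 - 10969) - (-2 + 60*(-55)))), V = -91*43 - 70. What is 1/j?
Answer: 1/198647232 ≈ 5.0340e-9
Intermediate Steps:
V = -3983 (V = -3913 - 70 = -3983)
j = 198647232 (j = ((-23745 - 11040) - 3983)*(8072 + ((-5529 - 10969) - (-2 + 60*(-55)))) = (-34785 - 3983)*(8072 + (-16498 - (-2 - 3300))) = -38768*(8072 + (-16498 - 1*(-3302))) = -38768*(8072 + (-16498 + 3302)) = -38768*(8072 - 13196) = -38768*(-5124) = 198647232)
1/j = 1/198647232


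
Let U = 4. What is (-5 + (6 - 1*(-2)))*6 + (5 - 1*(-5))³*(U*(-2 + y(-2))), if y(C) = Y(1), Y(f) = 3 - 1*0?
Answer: 4018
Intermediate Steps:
Y(f) = 3 (Y(f) = 3 + 0 = 3)
y(C) = 3
(-5 + (6 - 1*(-2)))*6 + (5 - 1*(-5))³*(U*(-2 + y(-2))) = (-5 + (6 - 1*(-2)))*6 + (5 - 1*(-5))³*(4*(-2 + 3)) = (-5 + (6 + 2))*6 + (5 + 5)³*(4*1) = (-5 + 8)*6 + 10³*4 = 3*6 + 1000*4 = 18 + 4000 = 4018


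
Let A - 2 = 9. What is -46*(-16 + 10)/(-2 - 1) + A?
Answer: -81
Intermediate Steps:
A = 11 (A = 2 + 9 = 11)
-46*(-16 + 10)/(-2 - 1) + A = -46*(-16 + 10)/(-2 - 1) + 11 = -(-276)/(-3) + 11 = -(-276)*(-1)/3 + 11 = -46*2 + 11 = -92 + 11 = -81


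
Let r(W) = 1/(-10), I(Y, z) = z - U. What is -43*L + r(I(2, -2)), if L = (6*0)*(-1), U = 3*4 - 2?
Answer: -⅒ ≈ -0.10000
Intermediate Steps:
U = 10 (U = 12 - 2 = 10)
I(Y, z) = -10 + z (I(Y, z) = z - 1*10 = z - 10 = -10 + z)
r(W) = -⅒
L = 0 (L = 0*(-1) = 0)
-43*L + r(I(2, -2)) = -43*0 - ⅒ = 0 - ⅒ = -⅒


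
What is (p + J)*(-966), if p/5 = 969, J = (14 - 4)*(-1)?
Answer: -4670610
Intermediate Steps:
J = -10 (J = 10*(-1) = -10)
p = 4845 (p = 5*969 = 4845)
(p + J)*(-966) = (4845 - 10)*(-966) = 4835*(-966) = -4670610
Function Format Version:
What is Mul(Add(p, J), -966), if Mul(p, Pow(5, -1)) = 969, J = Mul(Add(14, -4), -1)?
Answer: -4670610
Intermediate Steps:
J = -10 (J = Mul(10, -1) = -10)
p = 4845 (p = Mul(5, 969) = 4845)
Mul(Add(p, J), -966) = Mul(Add(4845, -10), -966) = Mul(4835, -966) = -4670610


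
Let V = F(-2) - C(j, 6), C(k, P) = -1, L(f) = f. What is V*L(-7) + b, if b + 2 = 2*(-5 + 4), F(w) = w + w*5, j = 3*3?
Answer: 73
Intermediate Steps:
j = 9
F(w) = 6*w (F(w) = w + 5*w = 6*w)
V = -11 (V = 6*(-2) - 1*(-1) = -12 + 1 = -11)
b = -4 (b = -2 + 2*(-5 + 4) = -2 + 2*(-1) = -2 - 2 = -4)
V*L(-7) + b = -11*(-7) - 4 = 77 - 4 = 73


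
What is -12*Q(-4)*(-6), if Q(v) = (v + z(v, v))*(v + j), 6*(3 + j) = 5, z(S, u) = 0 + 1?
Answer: 1332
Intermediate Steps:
z(S, u) = 1
j = -13/6 (j = -3 + (1/6)*5 = -3 + 5/6 = -13/6 ≈ -2.1667)
Q(v) = (1 + v)*(-13/6 + v) (Q(v) = (v + 1)*(v - 13/6) = (1 + v)*(-13/6 + v))
-12*Q(-4)*(-6) = -12*(-13/6 + (-4)**2 - 7/6*(-4))*(-6) = -12*(-13/6 + 16 + 14/3)*(-6) = -12*37/2*(-6) = -222*(-6) = 1332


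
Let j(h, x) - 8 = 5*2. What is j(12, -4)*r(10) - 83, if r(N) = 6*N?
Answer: 997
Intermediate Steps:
j(h, x) = 18 (j(h, x) = 8 + 5*2 = 8 + 10 = 18)
j(12, -4)*r(10) - 83 = 18*(6*10) - 83 = 18*60 - 83 = 1080 - 83 = 997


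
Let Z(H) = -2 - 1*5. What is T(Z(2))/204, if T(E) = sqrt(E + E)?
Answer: I*sqrt(14)/204 ≈ 0.018341*I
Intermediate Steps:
Z(H) = -7 (Z(H) = -2 - 5 = -7)
T(E) = sqrt(2)*sqrt(E) (T(E) = sqrt(2*E) = sqrt(2)*sqrt(E))
T(Z(2))/204 = (sqrt(2)*sqrt(-7))/204 = (sqrt(2)*(I*sqrt(7)))*(1/204) = (I*sqrt(14))*(1/204) = I*sqrt(14)/204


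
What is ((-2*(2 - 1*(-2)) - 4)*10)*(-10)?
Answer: 1200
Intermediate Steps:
((-2*(2 - 1*(-2)) - 4)*10)*(-10) = ((-2*(2 + 2) - 4)*10)*(-10) = ((-2*4 - 4)*10)*(-10) = ((-8 - 4)*10)*(-10) = -12*10*(-10) = -120*(-10) = 1200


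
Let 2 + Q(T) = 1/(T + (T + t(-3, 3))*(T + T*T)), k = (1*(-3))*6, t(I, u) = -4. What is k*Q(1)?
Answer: 198/5 ≈ 39.600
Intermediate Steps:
k = -18 (k = -3*6 = -18)
Q(T) = -2 + 1/(T + (-4 + T)*(T + T²)) (Q(T) = -2 + 1/(T + (T - 4)*(T + T*T)) = -2 + 1/(T + (-4 + T)*(T + T²)))
k*Q(1) = -18*(1 - 2*1³ + 6*1 + 6*1²)/(1*(-3 + 1² - 3*1)) = -18*(1 - 2*1 + 6 + 6*1)/(-3 + 1 - 3) = -18*(1 - 2 + 6 + 6)/(-5) = -18*(-1)*11/5 = -18*(-11/5) = 198/5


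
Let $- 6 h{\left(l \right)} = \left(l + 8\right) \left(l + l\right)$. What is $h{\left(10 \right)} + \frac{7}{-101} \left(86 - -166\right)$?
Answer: $- \frac{7824}{101} \approx -77.465$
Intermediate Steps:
$h{\left(l \right)} = - \frac{l \left(8 + l\right)}{3}$ ($h{\left(l \right)} = - \frac{\left(l + 8\right) \left(l + l\right)}{6} = - \frac{\left(8 + l\right) 2 l}{6} = - \frac{2 l \left(8 + l\right)}{6} = - \frac{l \left(8 + l\right)}{3}$)
$h{\left(10 \right)} + \frac{7}{-101} \left(86 - -166\right) = \left(- \frac{1}{3}\right) 10 \left(8 + 10\right) + \frac{7}{-101} \left(86 - -166\right) = \left(- \frac{1}{3}\right) 10 \cdot 18 + 7 \left(- \frac{1}{101}\right) \left(86 + 166\right) = -60 - \frac{1764}{101} = - \frac{7824}{101}$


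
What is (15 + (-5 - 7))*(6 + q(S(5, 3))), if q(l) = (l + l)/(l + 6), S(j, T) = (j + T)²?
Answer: 822/35 ≈ 23.486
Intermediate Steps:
S(j, T) = (T + j)²
q(l) = 2*l/(6 + l) (q(l) = (2*l)/(6 + l) = 2*l/(6 + l))
(15 + (-5 - 7))*(6 + q(S(5, 3))) = (15 + (-5 - 7))*(6 + 2*(3 + 5)²/(6 + (3 + 5)²)) = (15 - 12)*(6 + 2*8²/(6 + 8²)) = 3*(6 + 2*64/(6 + 64)) = 3*(6 + 2*64/70) = 3*(6 + 2*64*(1/70)) = 3*(6 + 64/35) = 3*(274/35) = 822/35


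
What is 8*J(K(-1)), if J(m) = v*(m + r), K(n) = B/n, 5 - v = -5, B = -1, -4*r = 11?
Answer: -140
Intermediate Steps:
r = -11/4 (r = -1/4*11 = -11/4 ≈ -2.7500)
v = 10 (v = 5 - 1*(-5) = 5 + 5 = 10)
K(n) = -1/n
J(m) = -55/2 + 10*m (J(m) = 10*(m - 11/4) = 10*(-11/4 + m) = -55/2 + 10*m)
8*J(K(-1)) = 8*(-55/2 + 10*(-1/(-1))) = 8*(-55/2 + 10*(-1*(-1))) = 8*(-55/2 + 10*1) = 8*(-55/2 + 10) = 8*(-35/2) = -140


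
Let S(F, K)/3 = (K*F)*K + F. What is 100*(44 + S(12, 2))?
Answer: 22400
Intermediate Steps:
S(F, K) = 3*F + 3*F*K² (S(F, K) = 3*((K*F)*K + F) = 3*((F*K)*K + F) = 3*(F*K² + F) = 3*(F + F*K²) = 3*F + 3*F*K²)
100*(44 + S(12, 2)) = 100*(44 + 3*12*(1 + 2²)) = 100*(44 + 3*12*(1 + 4)) = 100*(44 + 3*12*5) = 100*(44 + 180) = 100*224 = 22400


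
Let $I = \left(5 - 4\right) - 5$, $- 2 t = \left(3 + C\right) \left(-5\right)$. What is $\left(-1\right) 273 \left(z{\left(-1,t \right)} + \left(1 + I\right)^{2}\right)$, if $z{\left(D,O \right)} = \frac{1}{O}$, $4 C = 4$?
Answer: $- \frac{24843}{10} \approx -2484.3$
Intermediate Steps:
$C = 1$ ($C = \frac{1}{4} \cdot 4 = 1$)
$t = 10$ ($t = - \frac{\left(3 + 1\right) \left(-5\right)}{2} = - \frac{4 \left(-5\right)}{2} = \left(- \frac{1}{2}\right) \left(-20\right) = 10$)
$I = -4$ ($I = 1 - 5 = -4$)
$\left(-1\right) 273 \left(z{\left(-1,t \right)} + \left(1 + I\right)^{2}\right) = \left(-1\right) 273 \left(\frac{1}{10} + \left(1 - 4\right)^{2}\right) = - 273 \left(\frac{1}{10} + \left(-3\right)^{2}\right) = - 273 \left(\frac{1}{10} + 9\right) = \left(-273\right) \frac{91}{10} = - \frac{24843}{10}$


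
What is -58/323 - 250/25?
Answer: -3288/323 ≈ -10.180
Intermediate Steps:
-58/323 - 250/25 = -58*1/323 - 250*1/25 = -58/323 - 10 = -3288/323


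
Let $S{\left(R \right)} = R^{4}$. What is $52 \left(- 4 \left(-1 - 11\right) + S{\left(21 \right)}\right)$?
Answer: $10115508$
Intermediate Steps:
$52 \left(- 4 \left(-1 - 11\right) + S{\left(21 \right)}\right) = 52 \left(- 4 \left(-1 - 11\right) + 21^{4}\right) = 52 \left(\left(-4\right) \left(-12\right) + 194481\right) = 52 \left(48 + 194481\right) = 52 \cdot 194529 = 10115508$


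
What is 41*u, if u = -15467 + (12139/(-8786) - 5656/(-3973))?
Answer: -22135968468237/34906778 ≈ -6.3415e+5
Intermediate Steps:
u = -539901669957/34906778 (u = -15467 + (12139*(-1/8786) - 5656*(-1/3973)) = -15467 + (-12139/8786 + 5656/3973) = -15467 + 1465369/34906778 = -539901669957/34906778 ≈ -15467.)
41*u = 41*(-539901669957/34906778) = -22135968468237/34906778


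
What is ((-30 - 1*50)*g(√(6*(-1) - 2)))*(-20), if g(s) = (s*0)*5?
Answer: 0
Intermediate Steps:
g(s) = 0 (g(s) = 0*5 = 0)
((-30 - 1*50)*g(√(6*(-1) - 2)))*(-20) = ((-30 - 1*50)*0)*(-20) = ((-30 - 50)*0)*(-20) = -80*0*(-20) = 0*(-20) = 0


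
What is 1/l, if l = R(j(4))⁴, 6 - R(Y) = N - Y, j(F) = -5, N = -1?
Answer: 1/16 ≈ 0.062500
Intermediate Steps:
R(Y) = 7 + Y (R(Y) = 6 - (-1 - Y) = 6 + (1 + Y) = 7 + Y)
l = 16 (l = (7 - 5)⁴ = 2⁴ = 16)
1/l = 1/16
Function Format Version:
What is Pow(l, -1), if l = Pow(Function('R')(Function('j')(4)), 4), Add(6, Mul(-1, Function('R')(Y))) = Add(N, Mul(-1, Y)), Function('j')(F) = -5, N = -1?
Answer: Rational(1, 16) ≈ 0.062500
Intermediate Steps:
Function('R')(Y) = Add(7, Y) (Function('R')(Y) = Add(6, Mul(-1, Add(-1, Mul(-1, Y)))) = Add(6, Add(1, Y)) = Add(7, Y))
l = 16 (l = Pow(Add(7, -5), 4) = Pow(2, 4) = 16)
Pow(l, -1) = Pow(16, -1) = Rational(1, 16)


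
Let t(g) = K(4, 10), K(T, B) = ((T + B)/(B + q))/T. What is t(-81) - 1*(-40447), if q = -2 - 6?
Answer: 161795/4 ≈ 40449.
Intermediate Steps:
q = -8
K(T, B) = (B + T)/(T*(-8 + B)) (K(T, B) = ((T + B)/(B - 8))/T = ((B + T)/(-8 + B))/T = (B + T)/(T*(-8 + B)))
t(g) = 7/4 (t(g) = (10 + 4)/(4*(-8 + 10)) = (1/4)*14/2 = (1/4)*(1/2)*14 = 7/4)
t(-81) - 1*(-40447) = 7/4 - 1*(-40447) = 7/4 + 40447 = 161795/4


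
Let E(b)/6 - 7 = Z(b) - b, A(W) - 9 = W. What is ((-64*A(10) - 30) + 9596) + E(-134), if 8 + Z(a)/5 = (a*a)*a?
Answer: -72174164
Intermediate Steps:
Z(a) = -40 + 5*a**3 (Z(a) = -40 + 5*((a*a)*a) = -40 + 5*(a**2*a) = -40 + 5*a**3)
A(W) = 9 + W
E(b) = -198 - 6*b + 30*b**3 (E(b) = 42 + 6*((-40 + 5*b**3) - b) = 42 + 6*(-40 - b + 5*b**3) = 42 + (-240 - 6*b + 30*b**3) = -198 - 6*b + 30*b**3)
((-64*A(10) - 30) + 9596) + E(-134) = ((-64*(9 + 10) - 30) + 9596) + (-198 - 6*(-134) + 30*(-134)**3) = ((-64*19 - 30) + 9596) + (-198 + 804 + 30*(-2406104)) = ((-1216 - 30) + 9596) + (-198 + 804 - 72183120) = (-1246 + 9596) - 72182514 = 8350 - 72182514 = -72174164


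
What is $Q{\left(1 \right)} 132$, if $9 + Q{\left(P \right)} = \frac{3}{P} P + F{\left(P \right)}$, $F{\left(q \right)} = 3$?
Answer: $-396$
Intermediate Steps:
$Q{\left(P \right)} = -3$ ($Q{\left(P \right)} = -9 + \left(\frac{3}{P} P + 3\right) = -9 + \left(3 + 3\right) = -9 + 6 = -3$)
$Q{\left(1 \right)} 132 = \left(-3\right) 132 = -396$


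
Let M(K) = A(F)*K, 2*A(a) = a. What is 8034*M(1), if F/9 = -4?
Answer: -144612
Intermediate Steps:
F = -36 (F = 9*(-4) = -36)
A(a) = a/2
M(K) = -18*K (M(K) = ((½)*(-36))*K = -18*K)
8034*M(1) = 8034*(-18*1) = 8034*(-18) = -144612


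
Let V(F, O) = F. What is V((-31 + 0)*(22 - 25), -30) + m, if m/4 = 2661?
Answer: 10737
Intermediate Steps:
m = 10644 (m = 4*2661 = 10644)
V((-31 + 0)*(22 - 25), -30) + m = (-31 + 0)*(22 - 25) + 10644 = -31*(-3) + 10644 = 93 + 10644 = 10737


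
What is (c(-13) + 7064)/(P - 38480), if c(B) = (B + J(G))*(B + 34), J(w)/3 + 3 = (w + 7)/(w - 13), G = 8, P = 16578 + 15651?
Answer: -6413/6251 ≈ -1.0259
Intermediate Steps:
P = 32229
J(w) = -9 + 3*(7 + w)/(-13 + w) (J(w) = -9 + 3*((w + 7)/(w - 13)) = -9 + 3*((7 + w)/(-13 + w)) = -9 + 3*(7 + w)/(-13 + w))
c(B) = (-18 + B)*(34 + B) (c(B) = (B + 6*(23 - 1*8)/(-13 + 8))*(B + 34) = (B + 6*(23 - 8)/(-5))*(34 + B) = (B + 6*(-⅕)*15)*(34 + B) = (B - 18)*(34 + B) = (-18 + B)*(34 + B))
(c(-13) + 7064)/(P - 38480) = ((-612 + (-13)² + 16*(-13)) + 7064)/(32229 - 38480) = ((-612 + 169 - 208) + 7064)/(-6251) = (-651 + 7064)*(-1/6251) = 6413*(-1/6251) = -6413/6251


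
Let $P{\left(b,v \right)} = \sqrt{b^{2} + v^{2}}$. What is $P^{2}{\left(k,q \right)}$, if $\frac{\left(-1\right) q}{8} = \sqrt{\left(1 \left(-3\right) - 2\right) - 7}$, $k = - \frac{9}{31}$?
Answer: $- \frac{737967}{961} \approx -767.92$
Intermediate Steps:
$k = - \frac{9}{31}$ ($k = \left(-9\right) \frac{1}{31} = - \frac{9}{31} \approx -0.29032$)
$q = - 16 i \sqrt{3}$ ($q = - 8 \sqrt{\left(1 \left(-3\right) - 2\right) - 7} = - 8 \sqrt{\left(-3 - 2\right) - 7} = - 8 \sqrt{-5 - 7} = - 8 \sqrt{-12} = - 8 \cdot 2 i \sqrt{3} = - 16 i \sqrt{3} \approx - 27.713 i$)
$P^{2}{\left(k,q \right)} = \left(\sqrt{\left(- \frac{9}{31}\right)^{2} + \left(- 16 i \sqrt{3}\right)^{2}}\right)^{2} = \left(\sqrt{\frac{81}{961} - 768}\right)^{2} = \left(\sqrt{- \frac{737967}{961}}\right)^{2} = \left(\frac{i \sqrt{737967}}{31}\right)^{2} = - \frac{737967}{961}$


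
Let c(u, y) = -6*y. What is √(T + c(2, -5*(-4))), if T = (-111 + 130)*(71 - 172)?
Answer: I*√2039 ≈ 45.155*I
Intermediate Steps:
T = -1919 (T = 19*(-101) = -1919)
√(T + c(2, -5*(-4))) = √(-1919 - (-30)*(-4)) = √(-1919 - 6*20) = √(-1919 - 120) = √(-2039) = I*√2039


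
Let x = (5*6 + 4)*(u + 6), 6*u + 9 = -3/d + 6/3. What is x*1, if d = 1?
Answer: 442/3 ≈ 147.33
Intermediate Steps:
u = -5/3 (u = -3/2 + (-3/1 + 6/3)/6 = -3/2 + (-3*1 + 6*(⅓))/6 = -3/2 + (-3 + 2)/6 = -3/2 + (⅙)*(-1) = -3/2 - ⅙ = -5/3 ≈ -1.6667)
x = 442/3 (x = (5*6 + 4)*(-5/3 + 6) = (30 + 4)*(13/3) = 34*(13/3) = 442/3 ≈ 147.33)
x*1 = (442/3)*1 = 442/3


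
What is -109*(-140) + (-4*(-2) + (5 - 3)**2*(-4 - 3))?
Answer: 15240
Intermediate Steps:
-109*(-140) + (-4*(-2) + (5 - 3)**2*(-4 - 3)) = 15260 + (8 + 2**2*(-7)) = 15260 + (8 + 4*(-7)) = 15260 + (8 - 28) = 15260 - 20 = 15240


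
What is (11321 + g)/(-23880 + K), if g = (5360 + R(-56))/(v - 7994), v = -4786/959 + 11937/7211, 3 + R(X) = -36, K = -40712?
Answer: -156515977546305/893054872601012 ≈ -0.17526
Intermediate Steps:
R(X) = -39 (R(X) = -3 - 36 = -39)
v = -23064263/6915349 (v = -4786*1/959 + 11937*(1/7211) = -4786/959 + 11937/7211 = -23064263/6915349 ≈ -3.3352)
g = -36796572029/55304364169 (g = (5360 - 39)/(-23064263/6915349 - 7994) = 5321/(-55304364169/6915349) = 5321*(-6915349/55304364169) = -36796572029/55304364169 ≈ -0.66535)
(11321 + g)/(-23880 + K) = (11321 - 36796572029/55304364169)/(-23880 - 40712) = (626063910185220/55304364169)/(-64592) = (626063910185220/55304364169)*(-1/64592) = -156515977546305/893054872601012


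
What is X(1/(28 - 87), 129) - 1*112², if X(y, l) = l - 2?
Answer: -12417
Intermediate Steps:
X(y, l) = -2 + l
X(1/(28 - 87), 129) - 1*112² = (-2 + 129) - 1*112² = 127 - 1*12544 = 127 - 12544 = -12417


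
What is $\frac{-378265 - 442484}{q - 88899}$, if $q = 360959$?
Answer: $- \frac{820749}{272060} \approx -3.0168$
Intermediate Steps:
$\frac{-378265 - 442484}{q - 88899} = \frac{-378265 - 442484}{360959 - 88899} = - \frac{820749}{272060}$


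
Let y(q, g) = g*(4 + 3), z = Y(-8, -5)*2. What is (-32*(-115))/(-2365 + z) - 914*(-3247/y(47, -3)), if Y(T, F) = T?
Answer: -7066309078/50001 ≈ -1.4132e+5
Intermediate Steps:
z = -16 (z = -8*2 = -16)
y(q, g) = 7*g (y(q, g) = g*7 = 7*g)
(-32*(-115))/(-2365 + z) - 914*(-3247/y(47, -3)) = (-32*(-115))/(-2365 - 16) - 914/((7*(-3))/(-3247)) = 3680/(-2381) - 914/((-21*(-1/3247))) = 3680*(-1/2381) - 914/21/3247 = -3680/2381 - 914*3247/21 = -3680/2381 - 2967758/21 = -7066309078/50001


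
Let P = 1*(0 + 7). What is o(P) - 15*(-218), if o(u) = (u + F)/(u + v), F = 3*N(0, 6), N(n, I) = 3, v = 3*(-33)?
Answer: 75206/23 ≈ 3269.8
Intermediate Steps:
v = -99
P = 7 (P = 1*7 = 7)
F = 9 (F = 3*3 = 9)
o(u) = (9 + u)/(-99 + u) (o(u) = (u + 9)/(u - 99) = (9 + u)/(-99 + u))
o(P) - 15*(-218) = (9 + 7)/(-99 + 7) - 15*(-218) = 16/(-92) - 1*(-3270) = -1/92*16 + 3270 = -4/23 + 3270 = 75206/23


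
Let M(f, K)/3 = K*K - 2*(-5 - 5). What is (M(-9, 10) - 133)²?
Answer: 51529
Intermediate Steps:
M(f, K) = 60 + 3*K² (M(f, K) = 3*(K*K - 2*(-5 - 5)) = 3*(K² - 2*(-10)) = 3*(K² + 20) = 3*(20 + K²) = 60 + 3*K²)
(M(-9, 10) - 133)² = ((60 + 3*10²) - 133)² = ((60 + 3*100) - 133)² = ((60 + 300) - 133)² = (360 - 133)² = 227² = 51529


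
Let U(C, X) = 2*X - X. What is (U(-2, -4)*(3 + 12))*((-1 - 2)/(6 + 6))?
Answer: 15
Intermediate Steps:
U(C, X) = X
(U(-2, -4)*(3 + 12))*((-1 - 2)/(6 + 6)) = (-4*(3 + 12))*((-1 - 2)/(6 + 6)) = (-4*15)*(-3/12) = -(-180)/12 = -60*(-1/4) = 15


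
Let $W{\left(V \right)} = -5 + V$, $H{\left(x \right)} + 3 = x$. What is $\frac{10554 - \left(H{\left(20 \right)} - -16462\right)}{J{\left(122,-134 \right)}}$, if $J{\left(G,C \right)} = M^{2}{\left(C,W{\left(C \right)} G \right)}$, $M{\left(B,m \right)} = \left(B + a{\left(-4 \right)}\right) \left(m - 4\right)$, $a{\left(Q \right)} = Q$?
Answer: $- \frac{1975}{1826379550512} \approx -1.0814 \cdot 10^{-9}$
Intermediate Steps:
$H{\left(x \right)} = -3 + x$
$M{\left(B,m \right)} = \left(-4 + B\right) \left(-4 + m\right)$ ($M{\left(B,m \right)} = \left(B - 4\right) \left(m - 4\right) = \left(-4 + B\right) \left(-4 + m\right)$)
$J{\left(G,C \right)} = \left(16 - 4 C - 4 G \left(-5 + C\right) + C G \left(-5 + C\right)\right)^{2}$ ($J{\left(G,C \right)} = \left(16 - 4 C - 4 \left(-5 + C\right) G + C \left(-5 + C\right) G\right)^{2} = \left(16 - 4 C - 4 G \left(-5 + C\right) + C G \left(-5 + C\right)\right)^{2}$)
$\frac{10554 - \left(H{\left(20 \right)} - -16462\right)}{J{\left(122,-134 \right)}} = \frac{10554 - \left(\left(-3 + 20\right) - -16462\right)}{\left(16 - -536 - 488 \left(-5 - 134\right) - 16348 \left(-5 - 134\right)\right)^{2}} = \frac{10554 - \left(17 + 16462\right)}{\left(16 + 536 - 488 \left(-139\right) - 16348 \left(-139\right)\right)^{2}} = \frac{10554 - 16479}{\left(16 + 536 + 67832 + 2272372\right)^{2}} = \frac{10554 - 16479}{2340756^{2}} = - \frac{5925}{5479138651536} = \left(-5925\right) \frac{1}{5479138651536} = - \frac{1975}{1826379550512}$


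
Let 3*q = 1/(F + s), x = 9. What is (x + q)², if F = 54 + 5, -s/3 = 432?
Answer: 1115426404/13771521 ≈ 80.995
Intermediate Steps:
s = -1296 (s = -3*432 = -1296)
F = 59
q = -1/3711 (q = 1/(3*(59 - 1296)) = (⅓)/(-1237) = (⅓)*(-1/1237) = -1/3711 ≈ -0.00026947)
(x + q)² = (9 - 1/3711)² = (33398/3711)² = 1115426404/13771521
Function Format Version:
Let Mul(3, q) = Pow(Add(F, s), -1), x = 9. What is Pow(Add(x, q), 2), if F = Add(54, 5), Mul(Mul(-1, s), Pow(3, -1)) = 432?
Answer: Rational(1115426404, 13771521) ≈ 80.995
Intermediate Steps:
s = -1296 (s = Mul(-3, 432) = -1296)
F = 59
q = Rational(-1, 3711) (q = Mul(Rational(1, 3), Pow(Add(59, -1296), -1)) = Mul(Rational(1, 3), Pow(-1237, -1)) = Mul(Rational(1, 3), Rational(-1, 1237)) = Rational(-1, 3711) ≈ -0.00026947)
Pow(Add(x, q), 2) = Pow(Add(9, Rational(-1, 3711)), 2) = Pow(Rational(33398, 3711), 2) = Rational(1115426404, 13771521)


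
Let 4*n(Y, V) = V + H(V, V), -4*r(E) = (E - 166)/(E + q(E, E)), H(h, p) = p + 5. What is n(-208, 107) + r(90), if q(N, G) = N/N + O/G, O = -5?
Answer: 359871/6548 ≈ 54.959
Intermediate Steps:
H(h, p) = 5 + p
q(N, G) = 1 - 5/G (q(N, G) = N/N - 5/G = 1 - 5/G)
r(E) = -(-166 + E)/(4*(E + (-5 + E)/E)) (r(E) = -(E - 166)/(4*(E + (-5 + E)/E)) = -(-166 + E)/(4*(E + (-5 + E)/E)))
n(Y, V) = 5/4 + V/2 (n(Y, V) = (V + (5 + V))/4 = (5 + 2*V)/4 = 5/4 + V/2)
n(-208, 107) + r(90) = (5/4 + (½)*107) + (¼)*90*(166 - 1*90)/(-5 + 90 + 90²) = (5/4 + 107/2) + (¼)*90*(166 - 90)/(-5 + 90 + 8100) = 219/4 + (¼)*90*76/8185 = 219/4 + (¼)*90*(1/8185)*76 = 219/4 + 342/1637 = 359871/6548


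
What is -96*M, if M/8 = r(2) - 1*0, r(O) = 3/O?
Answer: -1152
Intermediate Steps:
M = 12 (M = 8*(3/2 - 1*0) = 8*(3*(½) + 0) = 8*(3/2 + 0) = 8*(3/2) = 12)
-96*M = -96*12 = -1152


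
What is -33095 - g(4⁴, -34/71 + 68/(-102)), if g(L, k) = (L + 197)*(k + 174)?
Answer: -7909263/71 ≈ -1.1140e+5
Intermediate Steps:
g(L, k) = (174 + k)*(197 + L) (g(L, k) = (197 + L)*(174 + k) = (174 + k)*(197 + L))
-33095 - g(4⁴, -34/71 + 68/(-102)) = -33095 - (34278 + 174*4⁴ + 197*(-34/71 + 68/(-102)) + 4⁴*(-34/71 + 68/(-102))) = -33095 - (34278 + 174*256 + 197*(-34*1/71 + 68*(-1/102)) + 256*(-34*1/71 + 68*(-1/102))) = -33095 - (34278 + 44544 + 197*(-34/71 - ⅔) + 256*(-34/71 - ⅔)) = -33095 - (34278 + 44544 + 197*(-244/213) + 256*(-244/213)) = -33095 - (34278 + 44544 - 48068/213 - 62464/213) = -33095 - 1*5559518/71 = -33095 - 5559518/71 = -7909263/71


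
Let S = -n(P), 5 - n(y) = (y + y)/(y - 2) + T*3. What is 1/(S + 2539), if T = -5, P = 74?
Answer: 18/45379 ≈ 0.00039666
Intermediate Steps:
n(y) = 20 - 2*y/(-2 + y) (n(y) = 5 - ((y + y)/(y - 2) - 5*3) = 5 - ((2*y)/(-2 + y) - 15) = 5 - (2*y/(-2 + y) - 15) = 5 - (-15 + 2*y/(-2 + y)) = 5 + (15 - 2*y/(-2 + y)) = 20 - 2*y/(-2 + y))
S = -323/18 (S = -2*(-20 + 9*74)/(-2 + 74) = -2*(-20 + 666)/72 = -2*646/72 = -1*323/18 = -323/18 ≈ -17.944)
1/(S + 2539) = 1/(-323/18 + 2539) = 1/(45379/18) = 18/45379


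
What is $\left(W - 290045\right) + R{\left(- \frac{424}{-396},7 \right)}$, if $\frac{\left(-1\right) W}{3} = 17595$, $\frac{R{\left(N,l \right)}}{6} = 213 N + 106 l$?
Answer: $- \frac{3707106}{11} \approx -3.3701 \cdot 10^{5}$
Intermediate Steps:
$R{\left(N,l \right)} = 636 l + 1278 N$ ($R{\left(N,l \right)} = 6 \left(213 N + 106 l\right) = 6 \left(106 l + 213 N\right) = 636 l + 1278 N$)
$W = -52785$ ($W = \left(-3\right) 17595 = -52785$)
$\left(W - 290045\right) + R{\left(- \frac{424}{-396},7 \right)} = \left(-52785 - 290045\right) + \left(636 \cdot 7 + 1278 \left(- \frac{424}{-396}\right)\right) = -342830 + \left(4452 + 1278 \left(\left(-424\right) \left(- \frac{1}{396}\right)\right)\right) = -342830 + \left(4452 + 1278 \cdot \frac{106}{99}\right) = -342830 + \left(4452 + \frac{15052}{11}\right) = -342830 + \frac{64024}{11} = - \frac{3707106}{11}$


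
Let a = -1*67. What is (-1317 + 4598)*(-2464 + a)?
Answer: -8304211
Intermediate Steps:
a = -67
(-1317 + 4598)*(-2464 + a) = (-1317 + 4598)*(-2464 - 67) = 3281*(-2531) = -8304211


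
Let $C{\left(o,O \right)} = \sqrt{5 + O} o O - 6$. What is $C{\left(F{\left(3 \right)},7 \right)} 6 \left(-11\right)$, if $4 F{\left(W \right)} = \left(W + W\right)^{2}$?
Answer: $396 - 8316 \sqrt{3} \approx -14008.0$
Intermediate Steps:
$F{\left(W \right)} = W^{2}$ ($F{\left(W \right)} = \frac{\left(W + W\right)^{2}}{4} = \frac{\left(2 W\right)^{2}}{4} = \frac{4 W^{2}}{4} = W^{2}$)
$C{\left(o,O \right)} = -6 + O o \sqrt{5 + O}$ ($C{\left(o,O \right)} = o \sqrt{5 + O} O - 6 = O o \sqrt{5 + O} - 6 = -6 + O o \sqrt{5 + O}$)
$C{\left(F{\left(3 \right)},7 \right)} 6 \left(-11\right) = \left(-6 + 7 \cdot 3^{2} \sqrt{5 + 7}\right) 6 \left(-11\right) = \left(-6 + 7 \cdot 9 \sqrt{12}\right) 6 \left(-11\right) = \left(-6 + 7 \cdot 9 \cdot 2 \sqrt{3}\right) 6 \left(-11\right) = \left(-6 + 126 \sqrt{3}\right) 6 \left(-11\right) = \left(-36 + 756 \sqrt{3}\right) \left(-11\right) = 396 - 8316 \sqrt{3}$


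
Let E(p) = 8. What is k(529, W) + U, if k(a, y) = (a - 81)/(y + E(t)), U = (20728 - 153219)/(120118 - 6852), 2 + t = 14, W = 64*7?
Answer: -1209091/6456162 ≈ -0.18728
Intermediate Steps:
W = 448
t = 12 (t = -2 + 14 = 12)
U = -132491/113266 ≈ -1.1697
k(a, y) = (-81 + a)/(8 + y) (k(a, y) = (a - 81)/(y + 8) = (-81 + a)/(8 + y))
k(529, W) + U = (-81 + 529)/(8 + 448) - 132491/113266 = 448/456 - 132491/113266 = (1/456)*448 - 132491/113266 = 56/57 - 132491/113266 = -1209091/6456162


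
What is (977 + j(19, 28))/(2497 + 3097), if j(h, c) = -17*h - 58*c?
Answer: -485/2797 ≈ -0.17340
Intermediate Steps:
j(h, c) = -58*c - 17*h
(977 + j(19, 28))/(2497 + 3097) = (977 + (-58*28 - 17*19))/(2497 + 3097) = (977 + (-1624 - 323))/5594 = (977 - 1947)*(1/5594) = -970*1/5594 = -485/2797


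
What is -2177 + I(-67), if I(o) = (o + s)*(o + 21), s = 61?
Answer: -1901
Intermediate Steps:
I(o) = (21 + o)*(61 + o) (I(o) = (o + 61)*(o + 21) = (61 + o)*(21 + o) = (21 + o)*(61 + o))
-2177 + I(-67) = -2177 + (1281 + (-67)² + 82*(-67)) = -2177 + (1281 + 4489 - 5494) = -2177 + 276 = -1901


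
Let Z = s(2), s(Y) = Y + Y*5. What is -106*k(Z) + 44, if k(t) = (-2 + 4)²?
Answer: -380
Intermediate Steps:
s(Y) = 6*Y (s(Y) = Y + 5*Y = 6*Y)
Z = 12 (Z = 6*2 = 12)
k(t) = 4 (k(t) = 2² = 4)
-106*k(Z) + 44 = -106*4 + 44 = -424 + 44 = -380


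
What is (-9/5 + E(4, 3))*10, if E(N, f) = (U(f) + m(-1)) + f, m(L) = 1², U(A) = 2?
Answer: 42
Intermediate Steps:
m(L) = 1
E(N, f) = 3 + f (E(N, f) = (2 + 1) + f = 3 + f)
(-9/5 + E(4, 3))*10 = (-9/5 + (3 + 3))*10 = (-9*⅕ + 6)*10 = (-9/5 + 6)*10 = (21/5)*10 = 42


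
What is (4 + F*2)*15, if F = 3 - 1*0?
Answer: 150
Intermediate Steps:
F = 3 (F = 3 + 0 = 3)
(4 + F*2)*15 = (4 + 3*2)*15 = (4 + 6)*15 = 10*15 = 150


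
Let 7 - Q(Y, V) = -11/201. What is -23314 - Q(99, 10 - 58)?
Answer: -4687532/201 ≈ -23321.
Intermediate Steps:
Q(Y, V) = 1418/201 (Q(Y, V) = 7 - (-11)/201 = 7 - 1*(-11/201) = 7 + 11/201 = 1418/201)
-23314 - Q(99, 10 - 58) = -23314 - 1*1418/201 = -23314 - 1418/201 = -4687532/201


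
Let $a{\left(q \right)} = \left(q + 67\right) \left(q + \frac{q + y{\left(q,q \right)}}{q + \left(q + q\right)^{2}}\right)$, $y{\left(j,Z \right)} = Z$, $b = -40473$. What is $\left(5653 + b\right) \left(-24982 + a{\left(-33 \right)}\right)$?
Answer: $\frac{119073675440}{131} \approx 9.0896 \cdot 10^{8}$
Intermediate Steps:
$a{\left(q \right)} = \left(67 + q\right) \left(q + \frac{2 q}{q + 4 q^{2}}\right)$ ($a{\left(q \right)} = \left(q + 67\right) \left(q + \frac{q + q}{q + \left(q + q\right)^{2}}\right) = \left(67 + q\right) \left(q + \frac{2 q}{q + \left(2 q\right)^{2}}\right) = \left(67 + q\right) \left(q + \frac{2 q}{q + 4 q^{2}}\right)$)
$\left(5653 + b\right) \left(-24982 + a{\left(-33 \right)}\right) = \left(5653 - 40473\right) \left(-24982 + \frac{134 + 4 \left(-33\right)^{3} + 69 \left(-33\right) + 269 \left(-33\right)^{2}}{1 + 4 \left(-33\right)}\right) = - 34820 \left(-24982 + \frac{134 + 4 \left(-35937\right) - 2277 + 269 \cdot 1089}{1 - 132}\right) = - 34820 \left(-24982 + \frac{134 - 143748 - 2277 + 292941}{-131}\right) = - 34820 \left(-24982 - \frac{147050}{131}\right) = \left(-34820\right) \left(- \frac{3419692}{131}\right) = \frac{119073675440}{131}$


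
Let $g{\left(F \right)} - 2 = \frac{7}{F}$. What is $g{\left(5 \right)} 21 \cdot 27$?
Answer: $\frac{9639}{5} \approx 1927.8$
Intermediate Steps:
$g{\left(F \right)} = 2 + \frac{7}{F}$
$g{\left(5 \right)} 21 \cdot 27 = \left(2 + \frac{7}{5}\right) 21 \cdot 27 = \frac{17}{5} \cdot 21 \cdot 27 = \frac{357}{5} \cdot 27 = \frac{9639}{5}$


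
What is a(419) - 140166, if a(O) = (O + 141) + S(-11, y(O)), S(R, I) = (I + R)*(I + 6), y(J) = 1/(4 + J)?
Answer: -24991373402/178929 ≈ -1.3967e+5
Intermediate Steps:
S(R, I) = (6 + I)*(I + R) (S(R, I) = (I + R)*(6 + I) = (6 + I)*(I + R))
a(O) = 75 + O + (4 + O)⁻² - 5/(4 + O) (a(O) = (O + 141) + ((1/(4 + O))² + 6/(4 + O) + 6*(-11) - 11/(4 + O)) = (141 + O) + ((4 + O)⁻² + 6/(4 + O) - 66 - 11/(4 + O)) = (141 + O) + (-66 + (4 + O)⁻² - 5/(4 + O)) = 75 + O + (4 + O)⁻² - 5/(4 + O))
a(419) - 140166 = (1181 + 419³ + 83*419² + 611*419)/(16 + 419² + 8*419) - 140166 = (1181 + 73560059 + 83*175561 + 256009)/(16 + 175561 + 3352) - 140166 = (1181 + 73560059 + 14571563 + 256009)/178929 - 140166 = (1/178929)*88388812 - 140166 = 88388812/178929 - 140166 = -24991373402/178929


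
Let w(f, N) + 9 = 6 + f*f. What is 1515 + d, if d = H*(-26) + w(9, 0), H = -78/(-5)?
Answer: 5937/5 ≈ 1187.4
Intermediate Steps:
w(f, N) = -3 + f**2 (w(f, N) = -9 + (6 + f*f) = -9 + (6 + f**2) = -3 + f**2)
H = 78/5 (H = -78*(-1/5) = 78/5 ≈ 15.600)
d = -1638/5 (d = (78/5)*(-26) + (-3 + 9**2) = -2028/5 + (-3 + 81) = -2028/5 + 78 = -1638/5 ≈ -327.60)
1515 + d = 1515 - 1638/5 = 5937/5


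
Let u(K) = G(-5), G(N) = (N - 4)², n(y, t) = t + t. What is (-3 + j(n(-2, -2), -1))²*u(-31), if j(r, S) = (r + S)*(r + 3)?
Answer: 324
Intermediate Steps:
n(y, t) = 2*t
j(r, S) = (3 + r)*(S + r) (j(r, S) = (S + r)*(3 + r) = (3 + r)*(S + r))
G(N) = (-4 + N)²
u(K) = 81 (u(K) = (-4 - 5)² = (-9)² = 81)
(-3 + j(n(-2, -2), -1))²*u(-31) = (-3 + ((2*(-2))² + 3*(-1) + 3*(2*(-2)) - 2*(-2)))²*81 = (-3 + ((-4)² - 3 + 3*(-4) - 1*(-4)))²*81 = (-3 + (16 - 3 - 12 + 4))²*81 = (-3 + 5)²*81 = 2²*81 = 4*81 = 324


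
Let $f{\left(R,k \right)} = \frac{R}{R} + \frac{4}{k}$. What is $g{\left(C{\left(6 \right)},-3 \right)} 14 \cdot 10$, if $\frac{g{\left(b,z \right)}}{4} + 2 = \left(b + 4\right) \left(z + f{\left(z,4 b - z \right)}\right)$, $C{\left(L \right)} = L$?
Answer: $- \frac{310240}{27} \approx -11490.0$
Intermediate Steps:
$f{\left(R,k \right)} = 1 + \frac{4}{k}$
$g{\left(b,z \right)} = -8 + 4 \left(4 + b\right) \left(z + \frac{4 - z + 4 b}{- z + 4 b}\right)$ ($g{\left(b,z \right)} = -8 + 4 \left(b + 4\right) \left(z + \frac{4 + \left(4 b - z\right)}{4 b - z}\right) = -8 + 4 \left(4 + b\right) \left(z + \frac{4 + \left(- z + 4 b\right)}{- z + 4 b}\right) = -8 + 4 \left(4 + b\right) \left(z + \frac{4 - z + 4 b}{- z + 4 b}\right)$)
$g{\left(C{\left(6 \right)},-3 \right)} 14 \cdot 10 = \frac{4 \left(16 - -12 + 16 \cdot 6 + 6 \left(4 - -3 + 4 \cdot 6\right) + \left(\left(-1\right) \left(-3\right) + 4 \cdot 6\right) \left(-2 + 4 \left(-3\right) + 6 \left(-3\right)\right)\right)}{\left(-1\right) \left(-3\right) + 4 \cdot 6} \cdot 14 \cdot 10 = \frac{4 \left(16 + 12 + 96 + 6 \left(4 + 3 + 24\right) + \left(3 + 24\right) \left(-2 - 12 - 18\right)\right)}{3 + 24} \cdot 14 \cdot 10 = \frac{4 \left(16 + 12 + 96 + 6 \cdot 31 + 27 \left(-32\right)\right)}{27} \cdot 14 \cdot 10 = 4 \cdot \frac{1}{27} \left(16 + 12 + 96 + 186 - 864\right) 14 \cdot 10 = 4 \cdot \frac{1}{27} \left(-554\right) 14 \cdot 10 = \left(- \frac{2216}{27}\right) 14 \cdot 10 = \left(- \frac{31024}{27}\right) 10 = - \frac{310240}{27}$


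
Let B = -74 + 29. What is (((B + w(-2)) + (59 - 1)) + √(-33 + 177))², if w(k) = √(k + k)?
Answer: 621 + 100*I ≈ 621.0 + 100.0*I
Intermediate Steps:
B = -45
w(k) = √2*√k (w(k) = √(2*k) = √2*√k)
(((B + w(-2)) + (59 - 1)) + √(-33 + 177))² = (((-45 + √2*√(-2)) + (59 - 1)) + √(-33 + 177))² = (((-45 + √2*(I*√2)) + 58) + √144)² = (((-45 + 2*I) + 58) + 12)² = ((13 + 2*I) + 12)² = (25 + 2*I)²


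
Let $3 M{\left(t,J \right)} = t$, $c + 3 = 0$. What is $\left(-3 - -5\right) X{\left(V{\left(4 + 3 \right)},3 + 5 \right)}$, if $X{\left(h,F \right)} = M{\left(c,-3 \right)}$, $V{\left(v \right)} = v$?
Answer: $-2$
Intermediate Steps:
$c = -3$ ($c = -3 + 0 = -3$)
$M{\left(t,J \right)} = \frac{t}{3}$
$X{\left(h,F \right)} = -1$ ($X{\left(h,F \right)} = \frac{1}{3} \left(-3\right) = -1$)
$\left(-3 - -5\right) X{\left(V{\left(4 + 3 \right)},3 + 5 \right)} = \left(-3 - -5\right) \left(-1\right) = \left(-3 + 5\right) \left(-1\right) = 2 \left(-1\right) = -2$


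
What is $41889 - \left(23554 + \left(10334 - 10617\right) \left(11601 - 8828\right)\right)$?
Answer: $803094$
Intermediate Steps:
$41889 - \left(23554 + \left(10334 - 10617\right) \left(11601 - 8828\right)\right) = 41889 - \left(23554 - 784759\right) = 41889 - -761205 = 41889 + \left(-23554 + 784759\right) = 41889 + 761205 = 803094$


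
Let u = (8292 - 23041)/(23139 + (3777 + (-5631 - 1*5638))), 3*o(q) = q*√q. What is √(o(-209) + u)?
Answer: √(-2076998427 - 153507537843*I*√209)/46941 ≈ 22.43 - 22.451*I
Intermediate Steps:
o(q) = q^(3/2)/3 (o(q) = (q*√q)/3 = q^(3/2)/3)
u = -14749/15647 (u = -14749/(23139 + (3777 + (-5631 - 5638))) = -14749/(23139 + (3777 - 11269)) = -14749/(23139 - 7492) = -14749/15647 ≈ -0.94261)
√(o(-209) + u) = √((-209)^(3/2)/3 - 14749/15647) = √((-209*I*√209)/3 - 14749/15647) = √(-209*I*√209/3 - 14749/15647) = √(-14749/15647 - 209*I*√209/3)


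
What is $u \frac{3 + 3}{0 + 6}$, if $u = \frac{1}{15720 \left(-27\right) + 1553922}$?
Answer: $\frac{1}{1129482} \approx 8.8536 \cdot 10^{-7}$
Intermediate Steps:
$u = \frac{1}{1129482}$ ($u = \frac{1}{-424440 + 1553922} = \frac{1}{1129482} \approx 8.8536 \cdot 10^{-7}$)
$u \frac{3 + 3}{0 + 6} = \frac{\left(3 + 3\right) \frac{1}{0 + 6}}{1129482} = \frac{6 \cdot \frac{1}{6}}{1129482} = \frac{1}{1129482} \cdot 1 = \frac{1}{1129482}$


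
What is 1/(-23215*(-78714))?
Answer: 1/1827345510 ≈ 5.4724e-10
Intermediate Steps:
1/(-23215*(-78714)) = -1/23215*(-1/78714) = 1/1827345510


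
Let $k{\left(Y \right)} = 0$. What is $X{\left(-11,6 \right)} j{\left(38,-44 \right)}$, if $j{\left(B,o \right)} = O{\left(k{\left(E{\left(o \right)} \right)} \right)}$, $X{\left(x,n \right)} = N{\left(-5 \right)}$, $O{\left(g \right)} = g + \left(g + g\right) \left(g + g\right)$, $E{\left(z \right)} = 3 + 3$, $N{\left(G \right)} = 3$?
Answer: $0$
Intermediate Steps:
$E{\left(z \right)} = 6$
$O{\left(g \right)} = g + 4 g^{2}$ ($O{\left(g \right)} = g + 2 g 2 g = g + 4 g^{2}$)
$X{\left(x,n \right)} = 3$
$j{\left(B,o \right)} = 0$ ($j{\left(B,o \right)} = 0 \left(1 + 4 \cdot 0\right) = 0 \left(1 + 0\right) = 0 \cdot 1 = 0$)
$X{\left(-11,6 \right)} j{\left(38,-44 \right)} = 3 \cdot 0 = 0$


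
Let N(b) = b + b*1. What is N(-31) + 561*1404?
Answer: 787582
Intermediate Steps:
N(b) = 2*b (N(b) = b + b = 2*b)
N(-31) + 561*1404 = 2*(-31) + 561*1404 = -62 + 787644 = 787582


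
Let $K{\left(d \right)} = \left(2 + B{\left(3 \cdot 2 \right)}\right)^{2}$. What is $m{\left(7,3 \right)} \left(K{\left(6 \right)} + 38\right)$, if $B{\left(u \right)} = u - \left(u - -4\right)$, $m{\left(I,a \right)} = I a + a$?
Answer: $1008$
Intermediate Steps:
$m{\left(I,a \right)} = a + I a$
$B{\left(u \right)} = -4$ ($B{\left(u \right)} = u - \left(u + 4\right) = u - \left(4 + u\right) = -4$)
$K{\left(d \right)} = 4$ ($K{\left(d \right)} = \left(2 - 4\right)^{2} = \left(-2\right)^{2} = 4$)
$m{\left(7,3 \right)} \left(K{\left(6 \right)} + 38\right) = 3 \left(1 + 7\right) \left(4 + 38\right) = 3 \cdot 8 \cdot 42 = 24 \cdot 42 = 1008$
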